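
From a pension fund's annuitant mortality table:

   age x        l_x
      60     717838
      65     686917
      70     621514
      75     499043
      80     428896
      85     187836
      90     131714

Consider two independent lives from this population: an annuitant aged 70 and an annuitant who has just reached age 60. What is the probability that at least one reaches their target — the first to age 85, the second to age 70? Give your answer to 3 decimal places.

p₁ = l_85/l_70 = 187836/621514 = 0.302223; p₂ = l_70/l_60 = 621514/717838 = 0.865814.
P(at least one) = 1 − (1−p₁)(1−p₂) = 1 − 0.697777 × 0.134186 = 0.906368.

0.906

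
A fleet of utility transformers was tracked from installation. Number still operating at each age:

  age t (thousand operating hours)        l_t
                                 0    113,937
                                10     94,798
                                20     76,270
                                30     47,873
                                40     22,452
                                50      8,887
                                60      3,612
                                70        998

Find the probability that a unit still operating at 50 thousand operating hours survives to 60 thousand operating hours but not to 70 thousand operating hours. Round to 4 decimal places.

0.2941

This is the probability of reaching 60 but not 70, conditional on being operational at 50: (l_60 − l_70) / l_50.
= (3,612 − 998) / 8,887 = 2,614 / 8,887 = 0.294138.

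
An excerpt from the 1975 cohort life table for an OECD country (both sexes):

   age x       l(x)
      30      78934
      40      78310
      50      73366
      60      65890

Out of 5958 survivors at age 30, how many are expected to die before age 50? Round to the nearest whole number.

420

The relevant probability is 1 − 73366/78934 = 0.070540.
Expected number = 5958 × 0.070540 = 420.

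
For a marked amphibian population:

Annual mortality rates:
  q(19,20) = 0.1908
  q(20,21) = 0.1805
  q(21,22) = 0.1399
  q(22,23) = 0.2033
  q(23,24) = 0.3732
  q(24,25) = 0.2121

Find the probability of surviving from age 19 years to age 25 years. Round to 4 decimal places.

0.2244

The overall survival probability is (1 − 0.1908) × (1 − 0.1805) × (1 − 0.1399) × (1 − 0.2033) × (1 − 0.3732) × (1 − 0.2121).
= 0.8092 × 0.8195 × 0.8601 × 0.7967 × 0.6268 × 0.7879 = 0.224413.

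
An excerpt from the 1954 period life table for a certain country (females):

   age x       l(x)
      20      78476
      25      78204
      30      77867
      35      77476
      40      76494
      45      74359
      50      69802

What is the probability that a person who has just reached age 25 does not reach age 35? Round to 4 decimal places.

0.0093

P(die before 35 | alive at 25) = 1 − l(35)/l(25) = 1 − 77476/78204 = (728)/78204 = 0.009309.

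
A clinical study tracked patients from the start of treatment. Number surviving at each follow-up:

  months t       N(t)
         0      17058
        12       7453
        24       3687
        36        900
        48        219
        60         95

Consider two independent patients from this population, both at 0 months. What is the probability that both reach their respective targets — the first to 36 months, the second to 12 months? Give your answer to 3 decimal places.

0.023

p₁ = N(36)/N(0) = 900/17058 = 0.052761; p₂ = N(12)/N(0) = 7453/17058 = 0.436921.
P(both) = p₁ × p₂ = 0.052761 × 0.436921 = 0.023052.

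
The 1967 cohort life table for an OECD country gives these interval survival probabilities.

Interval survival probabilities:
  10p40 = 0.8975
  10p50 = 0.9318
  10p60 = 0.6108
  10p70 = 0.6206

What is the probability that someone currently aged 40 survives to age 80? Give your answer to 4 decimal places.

40p40 = 0.8975 × 0.9318 × 0.6108 × 0.6206.
= 0.317006.

0.3170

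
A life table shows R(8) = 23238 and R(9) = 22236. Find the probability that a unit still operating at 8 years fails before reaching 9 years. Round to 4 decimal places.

P(fail before 9 | operational at 8) = 1 − R(9)/R(8) = 1 − 22236/23238 = (1002)/23238 = 0.043119.

0.0431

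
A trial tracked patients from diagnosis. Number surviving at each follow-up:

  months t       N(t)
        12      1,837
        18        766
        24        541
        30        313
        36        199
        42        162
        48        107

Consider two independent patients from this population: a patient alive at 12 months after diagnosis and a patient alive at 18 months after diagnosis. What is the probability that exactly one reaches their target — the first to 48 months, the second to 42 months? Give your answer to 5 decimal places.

p₁ = N(48)/N(12) = 107/1,837 = 0.058247; p₂ = N(42)/N(18) = 162/766 = 0.211488.
P(exactly one) = p₁(1−p₂) + (1−p₁)p₂ = 0.045928 + 0.199169 = 0.245098.

0.24510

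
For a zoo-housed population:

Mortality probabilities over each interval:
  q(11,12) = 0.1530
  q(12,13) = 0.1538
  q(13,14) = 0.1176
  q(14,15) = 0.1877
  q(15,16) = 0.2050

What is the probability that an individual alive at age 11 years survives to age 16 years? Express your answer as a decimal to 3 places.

0.408

Survival from 11 to 16 is the product of surviving each interval: (1 − 0.1530) × (1 − 0.1538) × (1 − 0.1176) × (1 − 0.1877) × (1 − 0.2050).
= 0.8470 × 0.8462 × 0.8824 × 0.8123 × 0.7950 = 0.408419.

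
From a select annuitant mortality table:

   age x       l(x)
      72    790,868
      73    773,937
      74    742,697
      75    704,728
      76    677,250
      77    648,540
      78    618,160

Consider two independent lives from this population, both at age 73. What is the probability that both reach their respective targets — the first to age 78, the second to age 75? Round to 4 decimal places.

p₁ = l(78)/l(73) = 618,160/773,937 = 0.798721; p₂ = l(75)/l(73) = 704,728/773,937 = 0.910575.
P(both) = p₁ × p₂ = 0.798721 × 0.910575 = 0.727295.

0.7273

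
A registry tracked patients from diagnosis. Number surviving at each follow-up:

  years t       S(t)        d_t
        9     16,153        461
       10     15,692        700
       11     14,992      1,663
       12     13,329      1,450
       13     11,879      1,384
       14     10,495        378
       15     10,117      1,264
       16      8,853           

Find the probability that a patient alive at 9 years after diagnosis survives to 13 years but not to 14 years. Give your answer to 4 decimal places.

This is the probability of reaching 13 but not 14, conditional on being alive at 9: (S(13) − S(14)) / S(9).
= (11,879 − 10,495) / 16,153 = 1,384 / 16,153 = 0.085681.

0.0857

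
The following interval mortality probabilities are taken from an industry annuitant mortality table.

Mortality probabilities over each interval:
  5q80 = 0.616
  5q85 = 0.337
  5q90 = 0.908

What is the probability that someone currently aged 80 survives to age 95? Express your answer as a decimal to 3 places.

Chaining the interval survival probabilities: (1 − 0.616) × (1 − 0.337) × (1 − 0.908).
= 0.384 × 0.663 × 0.092 = 0.023422.

0.023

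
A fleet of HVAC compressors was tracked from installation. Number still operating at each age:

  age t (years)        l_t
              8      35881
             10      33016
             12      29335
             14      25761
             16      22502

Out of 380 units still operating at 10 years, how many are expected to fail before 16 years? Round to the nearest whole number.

The relevant probability is 1 − 22502/33016 = 0.318452.
Expected number = 380 × 0.318452 = 121.

121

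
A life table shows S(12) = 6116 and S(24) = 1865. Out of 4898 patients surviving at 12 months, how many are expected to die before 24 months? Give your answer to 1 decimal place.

The relevant probability is 1 − 1865/6116 = 0.695062.
Expected number = 4898 × 0.695062 = 3404.4.

3404.4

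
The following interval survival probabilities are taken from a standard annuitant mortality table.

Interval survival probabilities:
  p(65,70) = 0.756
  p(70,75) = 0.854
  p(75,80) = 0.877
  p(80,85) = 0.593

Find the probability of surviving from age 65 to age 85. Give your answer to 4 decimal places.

Survival from 65 to 85 is the product of surviving each interval: 0.756 × 0.854 × 0.877 × 0.593.
= 0.335764.

0.3358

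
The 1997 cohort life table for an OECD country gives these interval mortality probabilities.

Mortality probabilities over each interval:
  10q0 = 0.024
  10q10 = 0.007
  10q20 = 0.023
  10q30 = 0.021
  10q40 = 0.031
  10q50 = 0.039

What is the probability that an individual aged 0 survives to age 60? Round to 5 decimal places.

Survival from 0 to 60 is the product of surviving each interval: (1 − 0.024) × (1 − 0.007) × (1 − 0.023) × (1 − 0.021) × (1 − 0.031) × (1 − 0.039).
= 0.976 × 0.993 × 0.977 × 0.979 × 0.969 × 0.961 = 0.863224.

0.86322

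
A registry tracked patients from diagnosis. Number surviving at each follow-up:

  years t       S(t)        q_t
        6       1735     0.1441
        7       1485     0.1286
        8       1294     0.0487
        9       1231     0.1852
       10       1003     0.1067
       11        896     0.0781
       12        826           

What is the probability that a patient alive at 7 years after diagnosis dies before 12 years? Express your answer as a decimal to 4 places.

P(die before 12 | alive at 7) = 1 − S(12)/S(7) = 1 − 826/1485 = (659)/1485 = 0.443771.

0.4438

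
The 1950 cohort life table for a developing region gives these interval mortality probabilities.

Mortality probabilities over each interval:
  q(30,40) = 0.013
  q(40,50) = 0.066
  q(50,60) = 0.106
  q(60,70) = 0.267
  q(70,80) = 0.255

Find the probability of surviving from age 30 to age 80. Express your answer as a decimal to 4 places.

P(survive 30→80) = (1 − 0.013) × (1 − 0.066) × (1 − 0.106) × (1 − 0.267) × (1 − 0.255).
= 0.987 × 0.934 × 0.894 × 0.733 × 0.745 = 0.450051.

0.4501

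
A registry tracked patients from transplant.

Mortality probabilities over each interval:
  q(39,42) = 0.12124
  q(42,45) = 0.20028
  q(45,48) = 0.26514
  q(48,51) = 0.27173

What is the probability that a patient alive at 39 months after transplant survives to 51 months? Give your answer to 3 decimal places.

0.376

The overall survival probability is (1 − 0.12124) × (1 − 0.20028) × (1 − 0.26514) × (1 − 0.27173).
= 0.87876 × 0.79972 × 0.73486 × 0.72827 = 0.376102.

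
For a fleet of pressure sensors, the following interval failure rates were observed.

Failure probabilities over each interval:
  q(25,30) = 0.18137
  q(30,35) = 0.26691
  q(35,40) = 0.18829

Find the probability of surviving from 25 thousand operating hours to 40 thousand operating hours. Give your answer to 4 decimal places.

Survival from 25 to 40 is the product of surviving each interval: (1 − 0.18137) × (1 − 0.26691) × (1 − 0.18829).
= 0.81863 × 0.73309 × 0.81171 = 0.487131.

0.4871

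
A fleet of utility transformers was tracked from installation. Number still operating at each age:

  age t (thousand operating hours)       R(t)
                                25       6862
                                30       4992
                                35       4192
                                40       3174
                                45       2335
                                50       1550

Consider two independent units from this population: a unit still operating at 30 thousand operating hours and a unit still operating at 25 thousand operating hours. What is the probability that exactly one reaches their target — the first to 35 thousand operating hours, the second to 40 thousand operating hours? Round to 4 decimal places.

p₁ = R(35)/R(30) = 4192/4992 = 0.839744; p₂ = R(40)/R(25) = 3174/6862 = 0.462547.
P(exactly one) = p₁(1−p₂) + (1−p₁)p₂ = 0.451323 + 0.074126 = 0.525449.

0.5254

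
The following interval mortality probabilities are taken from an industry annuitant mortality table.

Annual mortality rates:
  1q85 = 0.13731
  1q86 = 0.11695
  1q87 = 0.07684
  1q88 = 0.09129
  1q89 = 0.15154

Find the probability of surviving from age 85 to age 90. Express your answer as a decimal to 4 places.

0.5422

The overall survival probability is (1 − 0.13731) × (1 − 0.11695) × (1 − 0.07684) × (1 − 0.09129) × (1 − 0.15154).
= 0.86269 × 0.88305 × 0.92316 × 0.90871 × 0.84846 = 0.542218.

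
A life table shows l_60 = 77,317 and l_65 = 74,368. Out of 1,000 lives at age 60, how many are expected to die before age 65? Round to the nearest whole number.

38

The relevant probability is 1 − 74,368/77,317 = 0.038142.
Expected number = 1,000 × 0.038142 = 38.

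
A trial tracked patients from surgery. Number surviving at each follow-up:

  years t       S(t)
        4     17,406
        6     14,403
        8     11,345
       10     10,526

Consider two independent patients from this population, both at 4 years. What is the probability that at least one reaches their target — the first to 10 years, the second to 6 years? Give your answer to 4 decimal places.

p₁ = S(10)/S(4) = 10,526/17,406 = 0.604734; p₂ = S(6)/S(4) = 14,403/17,406 = 0.827473.
P(at least one) = 1 − (1−p₁)(1−p₂) = 1 − 0.395266 × 0.172527 = 0.931806.

0.9318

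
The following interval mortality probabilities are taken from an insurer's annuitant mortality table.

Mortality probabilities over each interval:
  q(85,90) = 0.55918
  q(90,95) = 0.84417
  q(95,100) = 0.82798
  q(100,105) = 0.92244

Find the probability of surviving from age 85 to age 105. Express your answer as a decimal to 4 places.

The overall survival probability is (1 − 0.55918) × (1 − 0.84417) × (1 − 0.82798) × (1 − 0.92244).
= 0.44082 × 0.15583 × 0.17202 × 0.07756 = 0.000916.

0.0009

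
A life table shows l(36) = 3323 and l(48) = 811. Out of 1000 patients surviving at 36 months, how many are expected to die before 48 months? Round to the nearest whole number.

756

The relevant probability is 1 − 811/3323 = 0.755943.
Expected number = 1000 × 0.755943 = 756.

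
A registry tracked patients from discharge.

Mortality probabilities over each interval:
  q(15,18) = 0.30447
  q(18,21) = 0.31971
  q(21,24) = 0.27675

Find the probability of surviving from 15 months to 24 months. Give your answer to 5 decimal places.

0.34221

Chaining the interval survival probabilities: (1 − 0.30447) × (1 − 0.31971) × (1 − 0.27675).
= 0.69553 × 0.68029 × 0.72325 = 0.342214.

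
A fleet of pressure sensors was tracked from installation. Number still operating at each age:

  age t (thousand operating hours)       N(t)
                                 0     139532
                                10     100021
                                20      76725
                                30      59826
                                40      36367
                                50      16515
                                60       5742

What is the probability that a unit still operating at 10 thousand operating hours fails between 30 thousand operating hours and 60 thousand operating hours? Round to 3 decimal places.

0.541

This is the probability of reaching 30 but not 60, conditional on being operational at 10: (N(30) − N(60)) / N(10).
= (59826 − 5742) / 100021 = 54084 / 100021 = 0.540726.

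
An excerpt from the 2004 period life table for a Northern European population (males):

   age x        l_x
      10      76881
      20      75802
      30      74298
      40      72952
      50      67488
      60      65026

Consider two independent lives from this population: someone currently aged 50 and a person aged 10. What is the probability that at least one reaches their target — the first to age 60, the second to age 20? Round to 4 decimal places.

p₁ = l_60/l_50 = 65026/67488 = 0.963519; p₂ = l_20/l_10 = 75802/76881 = 0.985965.
P(at least one) = 1 − (1−p₁)(1−p₂) = 1 − 0.036481 × 0.014035 = 0.999488.

0.9995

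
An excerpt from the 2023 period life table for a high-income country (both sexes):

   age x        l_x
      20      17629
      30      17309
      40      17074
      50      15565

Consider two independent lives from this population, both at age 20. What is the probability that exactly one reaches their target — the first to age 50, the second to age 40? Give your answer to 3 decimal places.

0.141

p₁ = l_50/l_20 = 15565/17629 = 0.882920; p₂ = l_40/l_20 = 17074/17629 = 0.968518.
P(exactly one) = p₁(1−p₂) + (1−p₁)p₂ = 0.027796 + 0.113394 = 0.141190.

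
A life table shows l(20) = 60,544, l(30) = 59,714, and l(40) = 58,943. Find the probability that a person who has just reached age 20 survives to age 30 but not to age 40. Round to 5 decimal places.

This is the probability of reaching 30 but not 40, conditional on being alive at 20: (l(30) − l(40)) / l(20).
= (59,714 − 58,943) / 60,544 = 771 / 60,544 = 0.012735.

0.01273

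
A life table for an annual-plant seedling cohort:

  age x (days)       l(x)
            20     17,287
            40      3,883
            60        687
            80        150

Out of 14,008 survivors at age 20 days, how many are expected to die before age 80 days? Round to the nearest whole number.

13886

The relevant probability is 1 − 150/17,287 = 0.991323.
Expected number = 14,008 × 0.991323 = 13886.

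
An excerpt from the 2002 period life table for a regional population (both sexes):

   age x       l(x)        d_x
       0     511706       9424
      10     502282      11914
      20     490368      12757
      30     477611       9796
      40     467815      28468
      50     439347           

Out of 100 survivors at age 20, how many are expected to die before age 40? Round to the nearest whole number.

The relevant probability is 1 − 467815/490368 = 0.045992.
Expected number = 100 × 0.045992 = 5.

5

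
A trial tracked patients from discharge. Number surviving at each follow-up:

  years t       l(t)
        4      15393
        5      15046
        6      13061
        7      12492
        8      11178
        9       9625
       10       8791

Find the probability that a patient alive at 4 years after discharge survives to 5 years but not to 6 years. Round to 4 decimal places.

0.1290

This is the probability of reaching 5 but not 6, conditional on being alive at 4: (l(5) − l(6)) / l(4).
= (15046 − 13061) / 15393 = 1985 / 15393 = 0.128955.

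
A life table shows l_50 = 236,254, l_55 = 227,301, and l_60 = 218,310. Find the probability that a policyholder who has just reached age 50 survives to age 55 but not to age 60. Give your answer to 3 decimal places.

We want 5|5q50 = (l_55 − l_60)/l_50.
This is the probability of reaching 55 but not 60, conditional on being alive at 50: (l_55 − l_60) / l_50.
= (227,301 − 218,310) / 236,254 = 8,991 / 236,254 = 0.038056.

0.038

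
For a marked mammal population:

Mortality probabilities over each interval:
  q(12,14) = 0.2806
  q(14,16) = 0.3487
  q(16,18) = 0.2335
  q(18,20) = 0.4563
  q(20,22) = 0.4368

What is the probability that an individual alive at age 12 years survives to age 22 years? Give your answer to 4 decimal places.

0.1100

Survival from 12 to 22 is the product of surviving each interval: (1 − 0.2806) × (1 − 0.3487) × (1 − 0.2335) × (1 − 0.4563) × (1 − 0.4368).
= 0.7194 × 0.6513 × 0.7665 × 0.5437 × 0.5632 = 0.109973.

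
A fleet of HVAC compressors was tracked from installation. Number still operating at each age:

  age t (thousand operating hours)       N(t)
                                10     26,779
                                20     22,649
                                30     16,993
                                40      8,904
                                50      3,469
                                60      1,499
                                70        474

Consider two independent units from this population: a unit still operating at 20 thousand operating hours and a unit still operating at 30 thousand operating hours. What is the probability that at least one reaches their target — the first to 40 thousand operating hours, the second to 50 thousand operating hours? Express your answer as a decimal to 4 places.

0.5170

p₁ = N(40)/N(20) = 8,904/22,649 = 0.393130; p₂ = N(50)/N(30) = 3,469/16,993 = 0.204143.
P(at least one) = 1 − (1−p₁)(1−p₂) = 1 − 0.606870 × 0.795857 = 0.517018.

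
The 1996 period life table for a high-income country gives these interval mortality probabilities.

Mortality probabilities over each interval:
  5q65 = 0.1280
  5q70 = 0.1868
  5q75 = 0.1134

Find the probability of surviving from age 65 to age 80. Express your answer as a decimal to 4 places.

15p65 = (1 − 0.1280) × (1 − 0.1868) × (1 − 0.1134).
= 0.8720 × 0.8132 × 0.8866 = 0.628697.

0.6287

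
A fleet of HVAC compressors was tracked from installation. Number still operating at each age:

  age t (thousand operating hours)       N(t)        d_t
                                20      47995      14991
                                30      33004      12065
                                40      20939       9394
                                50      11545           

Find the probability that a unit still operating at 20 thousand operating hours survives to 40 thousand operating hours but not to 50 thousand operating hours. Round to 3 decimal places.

0.196

This is the probability of reaching 40 but not 50, conditional on being operational at 20: (N(40) − N(50)) / N(20).
= (20939 − 11545) / 47995 = 9394 / 47995 = 0.195729.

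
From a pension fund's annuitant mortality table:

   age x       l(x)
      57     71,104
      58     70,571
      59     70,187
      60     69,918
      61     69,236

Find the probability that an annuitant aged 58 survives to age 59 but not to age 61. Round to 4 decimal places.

0.0135

This is the probability of reaching 59 but not 61, conditional on being alive at 58: (l(59) − l(61)) / l(58).
= (70,187 − 69,236) / 70,571 = 951 / 70,571 = 0.013476.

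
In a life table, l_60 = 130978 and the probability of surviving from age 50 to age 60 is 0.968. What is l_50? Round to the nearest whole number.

135308

l_50 = l_60 / p = 130978 / 0.968 = 135308.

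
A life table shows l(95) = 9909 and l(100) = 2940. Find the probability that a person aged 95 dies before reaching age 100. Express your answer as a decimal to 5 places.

P(die before 100 | alive at 95) = 1 − l(100)/l(95) = 1 − 2940/9909 = (6969)/9909 = 0.703300.

0.70330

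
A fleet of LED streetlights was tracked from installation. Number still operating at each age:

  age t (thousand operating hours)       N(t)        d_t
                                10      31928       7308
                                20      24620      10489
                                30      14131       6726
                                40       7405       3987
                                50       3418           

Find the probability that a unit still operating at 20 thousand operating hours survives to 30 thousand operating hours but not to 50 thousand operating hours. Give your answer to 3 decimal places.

0.435

This is the probability of reaching 30 but not 50, conditional on being operational at 20: (N(30) − N(50)) / N(20).
= (14131 − 3418) / 24620 = 10713 / 24620 = 0.435134.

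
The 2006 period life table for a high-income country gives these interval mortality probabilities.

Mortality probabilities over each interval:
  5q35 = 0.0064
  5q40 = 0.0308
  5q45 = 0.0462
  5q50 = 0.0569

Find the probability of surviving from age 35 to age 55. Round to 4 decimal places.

The overall survival probability is (1 − 0.0064) × (1 − 0.0308) × (1 − 0.0462) × (1 − 0.0569).
= 0.9936 × 0.9692 × 0.9538 × 0.9431 = 0.866244.

0.8662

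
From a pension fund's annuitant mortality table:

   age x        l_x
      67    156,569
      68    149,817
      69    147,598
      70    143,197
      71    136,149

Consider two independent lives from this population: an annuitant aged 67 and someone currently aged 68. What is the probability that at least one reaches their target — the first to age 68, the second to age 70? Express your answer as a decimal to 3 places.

0.998

p₁ = l_68/l_67 = 149,817/156,569 = 0.956875; p₂ = l_70/l_68 = 143,197/149,817 = 0.955813.
P(at least one) = 1 − (1−p₁)(1−p₂) = 1 − 0.043125 × 0.044187 = 0.998094.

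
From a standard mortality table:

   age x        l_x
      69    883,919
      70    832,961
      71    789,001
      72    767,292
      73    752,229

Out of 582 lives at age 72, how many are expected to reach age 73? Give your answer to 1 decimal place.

The relevant probability is 752,229/767,292 = 0.980369.
Expected number = 582 × 0.980369 = 570.6.

570.6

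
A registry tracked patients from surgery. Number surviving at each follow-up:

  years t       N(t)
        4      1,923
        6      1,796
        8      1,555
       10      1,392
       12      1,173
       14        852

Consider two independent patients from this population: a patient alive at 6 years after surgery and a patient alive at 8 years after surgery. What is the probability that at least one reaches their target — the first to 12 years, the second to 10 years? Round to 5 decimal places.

0.96364

p₁ = N(12)/N(6) = 1,173/1,796 = 0.653118; p₂ = N(10)/N(8) = 1,392/1,555 = 0.895177.
P(at least one) = 1 − (1−p₁)(1−p₂) = 1 − 0.346882 × 0.104823 = 0.963639.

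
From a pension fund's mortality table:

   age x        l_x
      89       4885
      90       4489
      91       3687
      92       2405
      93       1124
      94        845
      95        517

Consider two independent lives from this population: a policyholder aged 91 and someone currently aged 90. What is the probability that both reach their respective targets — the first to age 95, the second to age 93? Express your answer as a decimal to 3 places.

0.035

p₁ = l_95/l_91 = 517/3687 = 0.140222; p₂ = l_93/l_90 = 1124/4489 = 0.250390.
P(both) = p₁ × p₂ = 0.140222 × 0.250390 = 0.035110.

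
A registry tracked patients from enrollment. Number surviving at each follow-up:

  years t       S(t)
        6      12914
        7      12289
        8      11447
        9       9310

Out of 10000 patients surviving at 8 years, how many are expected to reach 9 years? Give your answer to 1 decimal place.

The relevant probability is 9310/11447 = 0.813314.
Expected number = 10000 × 0.813314 = 8133.1.

8133.1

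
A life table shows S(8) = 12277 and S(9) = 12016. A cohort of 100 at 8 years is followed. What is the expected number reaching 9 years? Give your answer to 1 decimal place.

The relevant probability is 12016/12277 = 0.978741.
Expected number = 100 × 0.978741 = 97.9.

97.9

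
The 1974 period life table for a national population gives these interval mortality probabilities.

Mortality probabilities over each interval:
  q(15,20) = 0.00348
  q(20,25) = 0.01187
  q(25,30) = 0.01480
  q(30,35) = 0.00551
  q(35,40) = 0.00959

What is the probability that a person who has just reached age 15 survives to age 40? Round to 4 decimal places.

0.9555

Survival from 15 to 40 is the product of surviving each interval: (1 − 0.00348) × (1 − 0.01187) × (1 − 0.01480) × (1 − 0.00551) × (1 − 0.00959).
= 0.99652 × 0.98813 × 0.98520 × 0.99449 × 0.99041 = 0.955520.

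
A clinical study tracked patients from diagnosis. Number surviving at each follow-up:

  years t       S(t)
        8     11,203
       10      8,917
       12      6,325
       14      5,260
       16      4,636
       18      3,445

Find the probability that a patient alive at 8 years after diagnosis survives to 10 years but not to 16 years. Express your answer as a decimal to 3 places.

This is the probability of reaching 10 but not 16, conditional on being alive at 8: (S(10) − S(16)) / S(8).
= (8,917 − 4,636) / 11,203 = 4,281 / 11,203 = 0.382130.

0.382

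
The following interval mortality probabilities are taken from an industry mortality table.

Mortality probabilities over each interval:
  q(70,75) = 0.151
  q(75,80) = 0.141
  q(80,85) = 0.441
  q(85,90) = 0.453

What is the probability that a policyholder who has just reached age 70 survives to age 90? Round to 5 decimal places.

0.22300

Chaining the interval survival probabilities: (1 − 0.151) × (1 − 0.141) × (1 − 0.441) × (1 − 0.453).
= 0.849 × 0.859 × 0.559 × 0.547 = 0.222997.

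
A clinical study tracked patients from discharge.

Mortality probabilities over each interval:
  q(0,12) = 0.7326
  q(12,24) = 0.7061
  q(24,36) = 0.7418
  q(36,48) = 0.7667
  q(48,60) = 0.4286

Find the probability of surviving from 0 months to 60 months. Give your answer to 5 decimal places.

0.00271

Chaining the interval survival probabilities: (1 − 0.7326) × (1 − 0.7061) × (1 − 0.7418) × (1 − 0.7667) × (1 − 0.4286).
= 0.2674 × 0.2939 × 0.2582 × 0.2333 × 0.5714 = 0.002705.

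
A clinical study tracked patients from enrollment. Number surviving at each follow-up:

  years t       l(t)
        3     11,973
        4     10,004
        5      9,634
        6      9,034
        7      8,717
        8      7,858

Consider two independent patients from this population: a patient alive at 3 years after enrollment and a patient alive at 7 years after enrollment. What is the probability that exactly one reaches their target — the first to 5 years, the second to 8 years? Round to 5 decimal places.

p₁ = l(5)/l(3) = 9,634/11,973 = 0.804644; p₂ = l(8)/l(7) = 7,858/8,717 = 0.901457.
P(exactly one) = p₁(1−p₂) + (1−p₁)p₂ = 0.079292 + 0.176105 = 0.255397.

0.25540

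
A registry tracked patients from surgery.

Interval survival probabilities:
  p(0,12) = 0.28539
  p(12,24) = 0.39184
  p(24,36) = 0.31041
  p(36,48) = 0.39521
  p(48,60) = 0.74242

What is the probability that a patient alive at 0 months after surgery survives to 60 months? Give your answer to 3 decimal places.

0.010

P(survive 0→60) = 0.28539 × 0.39184 × 0.31041 × 0.39521 × 0.74242.
= 0.010185.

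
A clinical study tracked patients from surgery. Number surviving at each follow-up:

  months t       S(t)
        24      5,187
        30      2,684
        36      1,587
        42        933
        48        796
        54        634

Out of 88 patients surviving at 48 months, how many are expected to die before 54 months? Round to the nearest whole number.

18

The relevant probability is 1 − 634/796 = 0.203518.
Expected number = 88 × 0.203518 = 18.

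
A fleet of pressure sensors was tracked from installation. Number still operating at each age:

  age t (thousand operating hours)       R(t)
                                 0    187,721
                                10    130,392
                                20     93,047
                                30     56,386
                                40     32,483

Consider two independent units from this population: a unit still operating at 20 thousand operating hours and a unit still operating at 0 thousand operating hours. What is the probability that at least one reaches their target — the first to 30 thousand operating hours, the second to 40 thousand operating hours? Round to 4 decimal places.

p₁ = R(30)/R(20) = 56,386/93,047 = 0.605995; p₂ = R(40)/R(0) = 32,483/187,721 = 0.173039.
P(at least one) = 1 − (1−p₁)(1−p₂) = 1 − 0.394005 × 0.826961 = 0.674173.

0.6742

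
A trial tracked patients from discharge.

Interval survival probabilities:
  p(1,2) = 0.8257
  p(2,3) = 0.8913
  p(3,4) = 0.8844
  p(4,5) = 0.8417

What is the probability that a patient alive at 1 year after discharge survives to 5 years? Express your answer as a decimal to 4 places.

0.5478

The overall survival probability is 0.8257 × 0.8913 × 0.8844 × 0.8417.
= 0.547838.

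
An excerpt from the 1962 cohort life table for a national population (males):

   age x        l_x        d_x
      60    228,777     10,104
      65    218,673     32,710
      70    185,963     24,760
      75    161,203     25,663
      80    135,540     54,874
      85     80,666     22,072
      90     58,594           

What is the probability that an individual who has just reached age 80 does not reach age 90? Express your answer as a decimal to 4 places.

P(die before 90 | alive at 80) = 1 − l_90/l_80 = 1 − 58,594/135,540 = (76,946)/135,540 = 0.567700.

0.5677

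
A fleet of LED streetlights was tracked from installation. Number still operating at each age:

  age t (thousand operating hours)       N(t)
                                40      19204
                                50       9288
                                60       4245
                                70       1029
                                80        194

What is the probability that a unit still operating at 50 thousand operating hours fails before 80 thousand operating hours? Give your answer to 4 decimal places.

0.9791

P(fail before 80 | operational at 50) = 1 − N(80)/N(50) = 1 − 194/9288 = (9094)/9288 = 0.979113.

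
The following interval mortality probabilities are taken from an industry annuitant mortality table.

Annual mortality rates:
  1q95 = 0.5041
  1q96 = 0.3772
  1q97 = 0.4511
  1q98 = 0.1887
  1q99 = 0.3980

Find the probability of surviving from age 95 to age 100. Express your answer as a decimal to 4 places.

0.0828

Chaining the interval survival probabilities: (1 − 0.5041) × (1 − 0.3772) × (1 − 0.4511) × (1 − 0.1887) × (1 − 0.3980).
= 0.4959 × 0.6228 × 0.5489 × 0.8113 × 0.6020 = 0.082797.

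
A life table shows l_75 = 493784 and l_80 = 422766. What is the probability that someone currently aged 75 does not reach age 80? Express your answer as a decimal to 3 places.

P(die before 80 | alive at 75) = 1 − l_80/l_75 = 1 − 422766/493784 = (71018)/493784 = 0.143824.

0.144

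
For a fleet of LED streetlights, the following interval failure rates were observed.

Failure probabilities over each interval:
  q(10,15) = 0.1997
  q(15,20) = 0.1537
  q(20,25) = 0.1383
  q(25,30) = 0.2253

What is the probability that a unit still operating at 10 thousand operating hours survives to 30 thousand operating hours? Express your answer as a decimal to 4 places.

0.4521

Chaining the interval survival probabilities: (1 − 0.1997) × (1 − 0.1537) × (1 − 0.1383) × (1 − 0.2253).
= 0.8003 × 0.8463 × 0.8617 × 0.7747 = 0.452134.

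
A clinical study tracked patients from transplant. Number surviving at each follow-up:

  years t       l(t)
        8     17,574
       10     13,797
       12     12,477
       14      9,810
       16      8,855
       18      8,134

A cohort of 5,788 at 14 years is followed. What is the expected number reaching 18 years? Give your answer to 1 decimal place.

The relevant probability is 8,134/9,810 = 0.829154.
Expected number = 5,788 × 0.829154 = 4799.1.

4799.1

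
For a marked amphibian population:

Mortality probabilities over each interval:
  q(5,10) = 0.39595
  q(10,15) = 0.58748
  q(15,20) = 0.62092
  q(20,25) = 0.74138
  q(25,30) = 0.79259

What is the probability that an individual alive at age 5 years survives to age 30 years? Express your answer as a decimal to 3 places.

0.005

Chaining the interval survival probabilities: (1 − 0.39595) × (1 − 0.58748) × (1 − 0.62092) × (1 − 0.74138) × (1 − 0.79259).
= 0.60405 × 0.41252 × 0.37908 × 0.25862 × 0.20741 = 0.005067.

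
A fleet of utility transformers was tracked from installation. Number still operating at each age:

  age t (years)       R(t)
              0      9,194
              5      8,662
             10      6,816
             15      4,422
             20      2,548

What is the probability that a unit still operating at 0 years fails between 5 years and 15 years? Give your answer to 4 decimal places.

This is the probability of reaching 5 but not 15, conditional on being operational at 0: (R(5) − R(15)) / R(0).
= (8,662 − 4,422) / 9,194 = 4,240 / 9,194 = 0.461170.

0.4612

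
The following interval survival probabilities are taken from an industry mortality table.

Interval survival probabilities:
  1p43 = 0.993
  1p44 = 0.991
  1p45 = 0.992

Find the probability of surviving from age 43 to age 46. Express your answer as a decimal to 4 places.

Chaining the interval survival probabilities: 0.993 × 0.991 × 0.992.
= 0.976190.

0.9762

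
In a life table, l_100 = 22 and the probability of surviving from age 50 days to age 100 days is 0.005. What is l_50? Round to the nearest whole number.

l_50 = l_100 / p = 22 / 0.005 = 4400.

4400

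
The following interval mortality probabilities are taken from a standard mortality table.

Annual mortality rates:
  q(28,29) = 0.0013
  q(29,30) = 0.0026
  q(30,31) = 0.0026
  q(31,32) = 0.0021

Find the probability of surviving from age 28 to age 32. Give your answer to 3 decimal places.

P(survive 28→32) = (1 − 0.0013) × (1 − 0.0026) × (1 − 0.0026) × (1 − 0.0021).
= 0.9987 × 0.9974 × 0.9974 × 0.9979 = 0.991427.

0.991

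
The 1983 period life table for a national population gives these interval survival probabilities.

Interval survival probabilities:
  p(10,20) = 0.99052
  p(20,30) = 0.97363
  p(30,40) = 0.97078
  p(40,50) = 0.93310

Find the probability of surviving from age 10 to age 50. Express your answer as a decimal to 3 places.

P(survive 10→50) = 0.99052 × 0.97363 × 0.97078 × 0.93310.
= 0.873587.

0.874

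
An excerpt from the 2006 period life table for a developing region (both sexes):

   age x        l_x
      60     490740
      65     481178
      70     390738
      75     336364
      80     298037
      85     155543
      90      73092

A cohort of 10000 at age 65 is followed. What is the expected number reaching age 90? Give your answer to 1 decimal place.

1519.0

The relevant probability is 73092/481178 = 0.151902.
Expected number = 10000 × 0.151902 = 1519.0.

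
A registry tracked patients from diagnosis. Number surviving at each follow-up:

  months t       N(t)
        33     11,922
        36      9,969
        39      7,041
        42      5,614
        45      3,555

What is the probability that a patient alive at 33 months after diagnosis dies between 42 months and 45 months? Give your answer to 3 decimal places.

0.173

This is the probability of reaching 42 but not 45, conditional on being alive at 33: (N(42) − N(45)) / N(33).
= (5,614 − 3,555) / 11,922 = 2,059 / 11,922 = 0.172706.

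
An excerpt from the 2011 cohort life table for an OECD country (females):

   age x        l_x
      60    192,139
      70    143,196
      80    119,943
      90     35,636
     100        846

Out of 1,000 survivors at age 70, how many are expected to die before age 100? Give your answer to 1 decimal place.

994.1

The relevant probability is 1 − 846/143,196 = 0.994092.
Expected number = 1,000 × 0.994092 = 994.1.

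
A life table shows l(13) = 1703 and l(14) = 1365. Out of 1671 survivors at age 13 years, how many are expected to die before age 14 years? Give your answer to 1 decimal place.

The relevant probability is 1 − 1365/1703 = 0.198473.
Expected number = 1671 × 0.198473 = 331.6.

331.6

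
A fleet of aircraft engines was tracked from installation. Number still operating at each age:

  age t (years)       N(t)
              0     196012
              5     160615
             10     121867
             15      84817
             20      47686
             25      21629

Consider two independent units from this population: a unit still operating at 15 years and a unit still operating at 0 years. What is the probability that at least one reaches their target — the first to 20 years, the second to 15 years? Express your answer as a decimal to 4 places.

0.7517

p₁ = N(20)/N(15) = 47686/84817 = 0.562222; p₂ = N(15)/N(0) = 84817/196012 = 0.432713.
P(at least one) = 1 − (1−p₁)(1−p₂) = 1 − 0.437778 × 0.567287 = 0.751654.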